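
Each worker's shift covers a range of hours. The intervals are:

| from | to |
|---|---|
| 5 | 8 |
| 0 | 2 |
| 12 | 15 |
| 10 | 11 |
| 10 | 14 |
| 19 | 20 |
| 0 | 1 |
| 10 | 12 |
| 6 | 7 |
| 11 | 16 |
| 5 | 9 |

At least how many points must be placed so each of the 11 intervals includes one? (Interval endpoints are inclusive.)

Process intervals by earliest right end; each time one isn't hit yet, stab at its right endpoint.
Sorted: [0,1] [0,2] [6,7] [5,8] [5,9] [10,11] [10,12] [10,14] [12,15] [11,16] [19,20]
{[0,1],[0,2]} hit by 1; {[6,7],[5,8],[5,9]} hit by 7; {[10,11],[10,12],[10,14]} hit by 11; {[12,15],[11,16]} hit by 15; {[19,20]} hit by 20.
Points: 1, 7, 11, 15, 20 (5 total).

5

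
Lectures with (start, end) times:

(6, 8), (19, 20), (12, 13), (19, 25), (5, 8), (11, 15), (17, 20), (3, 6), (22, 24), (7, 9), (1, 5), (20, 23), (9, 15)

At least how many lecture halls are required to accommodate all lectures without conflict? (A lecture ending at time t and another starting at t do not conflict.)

Events (time:±→running): 1:+→1 3:+→2 5:-→1 5:+→2 6:-→1 6:+→2 7:+→3 … peak 3.

3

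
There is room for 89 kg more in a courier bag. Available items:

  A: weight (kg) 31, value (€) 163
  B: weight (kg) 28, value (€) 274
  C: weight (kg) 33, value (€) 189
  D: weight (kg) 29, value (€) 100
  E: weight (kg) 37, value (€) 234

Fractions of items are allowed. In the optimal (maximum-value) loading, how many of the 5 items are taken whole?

Order: B (274/28=9.79) > E (234/37=6.32) > C (189/33=5.73) > A (163/31=5.26) > D (100/29=3.45)
Fill: take B (28 @ 274) → take E (37 @ 234) → take 24/33 of C → 137.45; 89/89 used.
2 item(s) taken whole; one partial (take 24/33 of C).

2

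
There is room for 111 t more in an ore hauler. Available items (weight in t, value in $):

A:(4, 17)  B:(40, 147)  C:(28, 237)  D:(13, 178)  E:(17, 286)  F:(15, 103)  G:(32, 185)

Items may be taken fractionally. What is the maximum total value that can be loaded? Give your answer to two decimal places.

Sort by value per unit weight and fill in that order.
Ratios (sorted): E 16.82, D 13.69, C 8.46, F 6.87, G 5.78, A 4.25, B 3.67
take E (17 @ 286); take D (13 @ 178); take C (28 @ 237); take F (15 @ 103); take G (32 @ 185); take A (4 @ 17); take 2/40 of B → 7.35. Capacity used 111/111.
Total value = 1013.35

1013.35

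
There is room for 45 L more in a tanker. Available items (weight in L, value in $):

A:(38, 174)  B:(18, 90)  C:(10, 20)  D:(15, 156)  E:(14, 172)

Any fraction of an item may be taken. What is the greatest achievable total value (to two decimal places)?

Order: E (172/14=12.29) > D (156/15=10.40) > B (90/18=5.00) > A (174/38=4.58) > C (20/10=2.00)
Fill: take E (14 @ 172) → take D (15 @ 156) → take 16/18 of B → 80.00; 45/45 used.
Total value = 408.00

408.00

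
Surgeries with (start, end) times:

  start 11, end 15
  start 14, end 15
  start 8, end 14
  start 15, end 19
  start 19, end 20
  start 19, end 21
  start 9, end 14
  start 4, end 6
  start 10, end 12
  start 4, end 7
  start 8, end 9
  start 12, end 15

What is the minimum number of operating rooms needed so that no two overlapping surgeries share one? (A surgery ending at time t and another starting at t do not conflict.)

Count concurrent intervals with a sweep; the peak is the room count.
Events (time:±→running): 4:+→1 4:+→2 6:-→1 7:-→0 8:+→1 8:+→2 9:-→1 9:+→2 10:+→3 11:+→4 … peak 4.

4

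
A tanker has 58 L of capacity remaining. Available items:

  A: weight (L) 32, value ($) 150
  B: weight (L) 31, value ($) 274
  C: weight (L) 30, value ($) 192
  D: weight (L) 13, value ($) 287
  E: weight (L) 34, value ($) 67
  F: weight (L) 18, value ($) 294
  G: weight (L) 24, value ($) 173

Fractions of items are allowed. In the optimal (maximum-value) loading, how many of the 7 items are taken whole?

2

Sort by value per unit weight and fill in that order.
Ratios (sorted): D 22.08, F 16.33, B 8.84, G 7.21, C 6.40, A 4.69, E 1.97
take D (13 @ 287); take F (18 @ 294); take 27/31 of B → 238.65. Capacity used 58/58.
2 item(s) taken whole; one partial (take 27/31 of B).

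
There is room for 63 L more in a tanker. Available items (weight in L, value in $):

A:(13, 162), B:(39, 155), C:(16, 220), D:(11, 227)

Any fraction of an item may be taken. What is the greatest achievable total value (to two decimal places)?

700.41

Greedy by value/weight ratio, highest first.
Ratios (sorted): D 20.64, C 13.75, A 12.46, B 3.97
take D (11 @ 227); take C (16 @ 220); take A (13 @ 162); take 23/39 of B → 91.41. Capacity used 63/63.
Total value = 700.41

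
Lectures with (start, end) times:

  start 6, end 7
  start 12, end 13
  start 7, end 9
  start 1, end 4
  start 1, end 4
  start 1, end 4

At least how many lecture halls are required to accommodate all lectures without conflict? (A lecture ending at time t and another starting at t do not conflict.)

starts: [1, 1, 1, 6, 7, 12]
ends:   [4, 4, 4, 7, 9, 13]
s1→1 s1→2 s1→3  — peak 3.

3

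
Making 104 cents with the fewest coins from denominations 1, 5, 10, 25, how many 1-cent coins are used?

Use the largest denomination that fits, subtract, and repeat.
104 − 4×25→4 − 4×1→0
Count of 1: 4

4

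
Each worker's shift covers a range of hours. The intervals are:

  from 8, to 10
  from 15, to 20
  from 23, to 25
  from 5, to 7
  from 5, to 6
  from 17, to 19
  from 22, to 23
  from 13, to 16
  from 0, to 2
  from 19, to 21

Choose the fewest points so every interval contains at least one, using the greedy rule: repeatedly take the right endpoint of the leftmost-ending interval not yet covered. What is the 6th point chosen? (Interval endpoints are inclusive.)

Process intervals by earliest right end; each time one isn't hit yet, stab at its right endpoint.
Sorted: [0,2] [5,6] [5,7] [8,10] [13,16] [17,19] [15,20] [19,21] [22,23] [23,25]
{[0,2]} hit by 2; {[5,6],[5,7]} hit by 6; {[8,10]} hit by 10; {[13,16]} hit by 16; {[17,19],[15,20],[19,21]} hit by 19; {[22,23],[23,25]} hit by 23.
Points: 2, 6, 10, 16, 19, 23 (6 total).

23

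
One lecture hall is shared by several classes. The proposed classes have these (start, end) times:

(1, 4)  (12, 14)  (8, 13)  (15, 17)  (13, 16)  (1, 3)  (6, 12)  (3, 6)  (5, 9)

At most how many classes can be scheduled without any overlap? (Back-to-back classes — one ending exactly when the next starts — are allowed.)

By end time: (1,3), (1,4), (3,6), (5,9), (6,12), (8,13), (12,14), (13,16), (15,17).
Pick (1,3); next start ≥ 3 → (3,6); next start ≥ 6 → (6,12); next start ≥ 12 → (12,14); next start ≥ 14 → (15,17).
Selected 5 classes.

5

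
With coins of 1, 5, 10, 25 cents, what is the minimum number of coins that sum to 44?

7

44 − 1×25→19 − 1×10→9 − 1×5→4 − 4×1→0
Total coins = 1 + 1 + 1 + 4 = 7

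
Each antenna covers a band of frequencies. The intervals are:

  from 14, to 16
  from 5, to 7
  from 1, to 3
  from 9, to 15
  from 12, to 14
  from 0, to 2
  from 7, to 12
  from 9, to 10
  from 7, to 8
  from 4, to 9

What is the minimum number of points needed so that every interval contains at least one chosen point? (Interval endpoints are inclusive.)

4

Sorted: [0,2] [1,3] [5,7] [7,8] [4,9] [9,10] [7,12] [12,14] [9,15] [14,16]
{[0,2],[1,3]} hit by 2; {[5,7],[7,8],[4,9]} hit by 7; {[9,10],[7,12]} hit by 10; {[12,14],[9,15],[14,16]} hit by 14.
Points: 2, 7, 10, 14 (4 total).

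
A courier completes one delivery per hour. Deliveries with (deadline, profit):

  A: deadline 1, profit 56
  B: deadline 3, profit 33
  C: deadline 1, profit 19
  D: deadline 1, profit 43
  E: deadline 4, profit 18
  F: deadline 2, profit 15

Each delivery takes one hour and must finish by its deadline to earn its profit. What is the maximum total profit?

Take jobs in profit order; each goes to the latest open slot no later than its deadline.
Profit order: A=56 D=43 B=33 C=19 E=18 F=15
Assign: A→slot 1, D skipped, B→slot 3, C skipped, E→slot 4, F→slot 2.
Slots: [1:A] [2:F] [3:B] [4:E]
Profit = 56 + 15 + 33 + 18 = 122

122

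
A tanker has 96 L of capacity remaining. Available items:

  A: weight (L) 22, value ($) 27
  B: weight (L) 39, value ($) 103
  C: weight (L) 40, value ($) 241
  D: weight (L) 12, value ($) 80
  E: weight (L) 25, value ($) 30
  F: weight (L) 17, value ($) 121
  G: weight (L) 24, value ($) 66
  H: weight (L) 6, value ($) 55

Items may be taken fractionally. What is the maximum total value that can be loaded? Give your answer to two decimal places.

Ratios (sorted): H 9.17, F 7.12, D 6.67, C 6.03, G 2.75, B 2.64, A 1.23, E 1.20
take H (6 @ 55); take F (17 @ 121); take D (12 @ 80); take C (40 @ 241); take 21/24 of G → 57.75. Capacity used 96/96.
Total value = 554.75

554.75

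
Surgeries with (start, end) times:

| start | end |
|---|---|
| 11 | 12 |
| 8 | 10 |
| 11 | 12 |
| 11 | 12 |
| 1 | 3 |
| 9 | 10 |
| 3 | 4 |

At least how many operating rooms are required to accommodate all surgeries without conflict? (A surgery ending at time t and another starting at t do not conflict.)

Count concurrent intervals with a sweep; the peak is the room count.
Events (time:±→running): 1:+→1 3:-→0 3:+→1 4:-→0 8:+→1 9:+→2 10:-→1 10:-→0 11:+→1 11:+→2 11:+→3 … peak 3.

3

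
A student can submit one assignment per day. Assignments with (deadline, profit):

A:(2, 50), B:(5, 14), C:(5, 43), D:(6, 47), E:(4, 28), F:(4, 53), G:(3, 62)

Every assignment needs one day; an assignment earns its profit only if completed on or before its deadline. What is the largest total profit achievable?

283

Sort by profit descending; place each in the latest free slot ≤ its deadline.
Profit order: G=62 F=53 A=50 D=47 C=43 E=28 B=14
Assign: G→slot 3, F→slot 4, A→slot 2, D→slot 6, C→slot 5, E→slot 1, B skipped.
Slots: [1:E] [2:A] [3:G] [4:F] [5:C] [6:D]
Profit = 28 + 50 + 62 + 53 + 43 + 47 = 283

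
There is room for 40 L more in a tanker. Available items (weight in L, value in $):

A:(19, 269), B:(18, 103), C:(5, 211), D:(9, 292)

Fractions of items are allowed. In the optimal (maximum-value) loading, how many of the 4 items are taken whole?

3

Greedy by value/weight ratio, highest first.
Ratios (sorted): C 42.20, D 32.44, A 14.16, B 5.72
take C (5 @ 211); take D (9 @ 292); take A (19 @ 269); take 7/18 of B → 40.06. Capacity used 40/40.
3 item(s) taken whole; one partial (take 7/18 of B).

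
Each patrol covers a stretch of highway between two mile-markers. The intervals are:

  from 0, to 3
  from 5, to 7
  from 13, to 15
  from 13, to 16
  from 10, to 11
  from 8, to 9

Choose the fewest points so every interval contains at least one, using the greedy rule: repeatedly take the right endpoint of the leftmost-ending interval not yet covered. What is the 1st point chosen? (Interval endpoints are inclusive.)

Sorted: [0,3] [5,7] [8,9] [10,11] [13,15] [13,16]
{[0,3]} hit by 3; {[5,7]} hit by 7; {[8,9]} hit by 9; {[10,11]} hit by 11; {[13,15],[13,16]} hit by 15.
Points: 3, 7, 9, 11, 15 (5 total).

3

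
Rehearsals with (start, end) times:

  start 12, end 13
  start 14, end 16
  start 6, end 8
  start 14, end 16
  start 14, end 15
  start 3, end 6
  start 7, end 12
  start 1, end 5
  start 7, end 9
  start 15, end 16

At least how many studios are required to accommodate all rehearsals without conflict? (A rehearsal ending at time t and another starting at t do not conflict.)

3

The answer is the maximum number of intervals overlapping at any instant.
Events (time:±→running): 1:+→1 3:+→2 5:-→1 6:-→0 6:+→1 7:+→2 7:+→3 … peak 3.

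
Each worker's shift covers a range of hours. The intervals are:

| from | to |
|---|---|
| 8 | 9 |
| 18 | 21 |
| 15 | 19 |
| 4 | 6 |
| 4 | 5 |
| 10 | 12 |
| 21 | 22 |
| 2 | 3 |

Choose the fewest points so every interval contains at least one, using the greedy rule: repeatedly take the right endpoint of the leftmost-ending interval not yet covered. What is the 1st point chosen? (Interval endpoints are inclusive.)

By right end: [2,3]  [4,5]  [4,6]  [8,9]  [10,12]  [15,19]  [18,21]  [21,22]
[2,3] uncovered → point at 3; [4,5] uncovered → point at 5; [8,9] uncovered → point at 9; [10,12] uncovered → point at 12; [15,19] uncovered → point at 19; [21,22] uncovered → point at 22.
Points: 3, 5, 9, 12, 19, 22 (6 total).

3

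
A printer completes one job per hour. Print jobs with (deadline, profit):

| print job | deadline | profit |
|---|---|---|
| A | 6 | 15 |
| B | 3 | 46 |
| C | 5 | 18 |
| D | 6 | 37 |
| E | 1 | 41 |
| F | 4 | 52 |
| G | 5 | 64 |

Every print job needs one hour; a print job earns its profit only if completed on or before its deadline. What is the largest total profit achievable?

Take jobs in profit order; each goes to the latest open slot no later than its deadline.
Profit order: G=64 F=52 B=46 E=41 D=37 C=18 A=15
Assign: G→slot 5, F→slot 4, B→slot 3, E→slot 1, D→slot 6, C→slot 2, A skipped.
Slots: [1:E] [2:C] [3:B] [4:F] [5:G] [6:D]
Profit = 41 + 18 + 46 + 52 + 64 + 37 = 258

258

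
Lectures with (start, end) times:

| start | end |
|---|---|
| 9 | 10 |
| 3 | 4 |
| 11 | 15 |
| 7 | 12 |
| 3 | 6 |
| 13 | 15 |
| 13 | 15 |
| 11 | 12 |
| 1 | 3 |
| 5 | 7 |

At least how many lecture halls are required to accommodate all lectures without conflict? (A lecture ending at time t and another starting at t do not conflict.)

Count concurrent intervals with a sweep; the peak is the room count.
starts: [1, 3, 3, 5, 7, 9, 11, 11, 13, 13]
ends:   [3, 4, 6, 7, 10, 12, 12, 15, 15, 15]
s1→1 e3→0 s3→1 s3→2 e4→1 s5→2 e6→1 e7→0 s7→1 s9→2 e10→1 s11→2 s11→3  — peak 3.

3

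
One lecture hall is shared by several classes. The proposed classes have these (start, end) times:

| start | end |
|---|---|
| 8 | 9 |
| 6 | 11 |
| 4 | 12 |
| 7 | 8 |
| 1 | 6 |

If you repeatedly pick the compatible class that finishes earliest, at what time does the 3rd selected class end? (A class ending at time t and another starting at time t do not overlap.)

Sorted by end: (1,6)  (7,8)  (8,9)  (6,11)  (4,12)
take (1,6); take (7,8); take (8,9); skip (6,11); skip (4,12).
Selected: (1,6) (7,8) (8,9)

9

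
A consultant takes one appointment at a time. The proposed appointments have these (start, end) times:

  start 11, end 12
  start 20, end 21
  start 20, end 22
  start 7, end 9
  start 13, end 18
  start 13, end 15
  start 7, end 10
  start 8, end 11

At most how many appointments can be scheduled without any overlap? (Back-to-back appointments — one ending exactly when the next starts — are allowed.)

Greedy by earliest finish: after sorting by end time, pick each interval compatible with the last pick.
By end time: (7,9), (7,10), (8,11), (11,12), (13,15), (13,18), (20,21), (20,22).
Pick (7,9); next start ≥ 9 → (11,12); next start ≥ 12 → (13,15); next start ≥ 15 → (20,21).
Selected 4 appointments.

4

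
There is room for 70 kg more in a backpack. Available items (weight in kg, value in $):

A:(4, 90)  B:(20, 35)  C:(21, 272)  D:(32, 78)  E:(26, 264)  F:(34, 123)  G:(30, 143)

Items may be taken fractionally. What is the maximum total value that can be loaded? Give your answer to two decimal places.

716.57

Greedy by value/weight ratio, highest first.
Ratios (sorted): A 22.50, C 12.95, E 10.15, G 4.77, F 3.62, D 2.44, B 1.75
take A (4 @ 90); take C (21 @ 272); take E (26 @ 264); take 19/30 of G → 90.57. Capacity used 70/70.
Total value = 716.57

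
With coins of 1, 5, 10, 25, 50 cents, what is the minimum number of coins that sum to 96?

5

96 = 1×50 + 1×25 + 2×10 + 1×1
Total coins = 1 + 1 + 2 + 1 = 5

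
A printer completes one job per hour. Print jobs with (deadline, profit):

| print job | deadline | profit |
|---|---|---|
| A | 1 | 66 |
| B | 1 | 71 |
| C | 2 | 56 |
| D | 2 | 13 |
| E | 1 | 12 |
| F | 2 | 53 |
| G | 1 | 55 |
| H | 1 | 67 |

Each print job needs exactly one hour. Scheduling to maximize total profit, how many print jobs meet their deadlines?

2

Sort by profit descending; place each in the latest free slot ≤ its deadline.
By profit: B(d1,71), H(d1,67), A(d1,66), C(d2,56), G(d1,55), F(d2,53), D(d2,13), E(d1,12)
B→slot 1; H skipped; A skipped; C→slot 2; G skipped; F skipped; D skipped; E skipped.
2 of 8 scheduled.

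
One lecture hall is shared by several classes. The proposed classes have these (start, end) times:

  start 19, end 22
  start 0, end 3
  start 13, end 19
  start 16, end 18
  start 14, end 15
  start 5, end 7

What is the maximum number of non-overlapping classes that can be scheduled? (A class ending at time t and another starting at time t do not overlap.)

5

Sorted by end: (0,3)  (5,7)  (14,15)  (16,18)  (13,19)  (19,22)
take (0,3); take (5,7); take (14,15); take (16,18); take (19,22).
Selected 5 classes.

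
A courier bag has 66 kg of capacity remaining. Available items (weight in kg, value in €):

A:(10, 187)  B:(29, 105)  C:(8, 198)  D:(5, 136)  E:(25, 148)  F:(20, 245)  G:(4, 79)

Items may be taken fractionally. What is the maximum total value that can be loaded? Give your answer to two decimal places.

Sort by value per unit weight and fill in that order.
Ratios (sorted): D 27.20, C 24.75, G 19.75, A 18.70, F 12.25, E 5.92, B 3.62
take D (5 @ 136); take C (8 @ 198); take G (4 @ 79); take A (10 @ 187); take F (20 @ 245); take 19/25 of E → 112.48. Capacity used 66/66.
Total value = 957.48

957.48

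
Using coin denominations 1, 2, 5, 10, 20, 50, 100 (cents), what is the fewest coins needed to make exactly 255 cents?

4

255 = 2×100 + 1×50 + 1×5
Total coins = 2 + 1 + 1 = 4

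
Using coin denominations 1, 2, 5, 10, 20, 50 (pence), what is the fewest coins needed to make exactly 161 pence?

161 = 3×50 + 1×10 + 1×1
Total coins = 3 + 1 + 1 = 5

5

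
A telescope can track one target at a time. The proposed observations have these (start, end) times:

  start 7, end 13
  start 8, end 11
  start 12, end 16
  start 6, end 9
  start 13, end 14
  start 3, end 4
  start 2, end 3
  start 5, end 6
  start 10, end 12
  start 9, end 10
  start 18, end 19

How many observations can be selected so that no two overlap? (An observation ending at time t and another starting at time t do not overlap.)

Greedy by earliest finish: after sorting by end time, pick each interval compatible with the last pick.
Sorted by end: (2,3)  (3,4)  (5,6)  (6,9)  (9,10)  (8,11)  (10,12)  (7,13)  (13,14)  (12,16)  (18,19)
take (2,3); take (3,4); take (5,6); take (6,9); take (9,10); skip (8,11); take (10,12); take (13,14); skip (12,16); take (18,19).
Selected 8 observations.

8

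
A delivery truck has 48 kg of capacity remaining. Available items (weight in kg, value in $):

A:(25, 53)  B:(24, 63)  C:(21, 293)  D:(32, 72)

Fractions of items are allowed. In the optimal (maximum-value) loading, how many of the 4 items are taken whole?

2

Sort by value per unit weight and fill in that order.
Order: C (293/21=13.95) > B (63/24=2.62) > D (72/32=2.25) > A (53/25=2.12)
Fill: take C (21 @ 293) → take B (24 @ 63) → take 3/32 of D → 6.75; 48/48 used.
2 item(s) taken whole; one partial (take 3/32 of D).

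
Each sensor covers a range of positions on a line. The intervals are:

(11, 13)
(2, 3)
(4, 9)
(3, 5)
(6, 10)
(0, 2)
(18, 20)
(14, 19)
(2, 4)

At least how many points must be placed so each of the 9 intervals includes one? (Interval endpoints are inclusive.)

5

Sort by right endpoint; whenever an interval is uncovered, place a point at its right end.
Sorted: [0,2] [2,3] [2,4] [3,5] [4,9] [6,10] [11,13] [14,19] [18,20]
{[0,2],[2,3],[2,4]} hit by 2; {[3,5],[4,9]} hit by 5; {[6,10]} hit by 10; {[11,13]} hit by 13; {[14,19],[18,20]} hit by 19.
Points: 2, 5, 10, 13, 19 (5 total).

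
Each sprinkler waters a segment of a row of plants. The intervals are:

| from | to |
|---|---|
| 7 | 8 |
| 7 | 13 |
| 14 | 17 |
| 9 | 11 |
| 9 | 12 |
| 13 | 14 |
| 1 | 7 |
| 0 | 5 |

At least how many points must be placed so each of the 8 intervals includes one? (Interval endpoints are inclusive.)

Sort by right endpoint; whenever an interval is uncovered, place a point at its right end.
Sorted: [0,5] [1,7] [7,8] [9,11] [9,12] [7,13] [13,14] [14,17]
{[0,5],[1,7]} hit by 5; {[7,8]} hit by 8; {[9,11],[9,12],[7,13]} hit by 11; {[13,14],[14,17]} hit by 14.
Points: 5, 8, 11, 14 (4 total).

4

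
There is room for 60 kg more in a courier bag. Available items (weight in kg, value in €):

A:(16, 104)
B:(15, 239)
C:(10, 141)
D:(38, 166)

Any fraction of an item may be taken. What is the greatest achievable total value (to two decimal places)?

Greedy by value/weight ratio, highest first.
Ratios (sorted): B 15.93, C 14.10, A 6.50, D 4.37
take B (15 @ 239); take C (10 @ 141); take A (16 @ 104); take 19/38 of D → 83.00. Capacity used 60/60.
Total value = 567.00

567.00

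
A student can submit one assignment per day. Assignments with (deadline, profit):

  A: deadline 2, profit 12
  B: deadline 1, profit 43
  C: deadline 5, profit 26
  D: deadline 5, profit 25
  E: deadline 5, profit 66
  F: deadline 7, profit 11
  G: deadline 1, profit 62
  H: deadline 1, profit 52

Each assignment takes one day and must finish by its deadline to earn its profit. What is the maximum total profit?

Take jobs in profit order; each goes to the latest open slot no later than its deadline.
Profit order: E=66 G=62 H=52 B=43 C=26 D=25 A=12 F=11
Assign: E→slot 5, G→slot 1, H skipped, B skipped, C→slot 4, D→slot 3, A→slot 2, F→slot 7.
Slots: [1:G] [2:A] [3:D] [4:C] [5:E] [7:F]
Profit = 62 + 12 + 25 + 26 + 66 + 11 = 202

202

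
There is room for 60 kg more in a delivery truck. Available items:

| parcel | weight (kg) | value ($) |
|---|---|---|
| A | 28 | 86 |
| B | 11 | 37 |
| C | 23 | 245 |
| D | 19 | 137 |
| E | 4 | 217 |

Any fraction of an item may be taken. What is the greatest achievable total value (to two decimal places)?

645.21

Sort by value per unit weight and fill in that order.
Ratios (sorted): E 54.25, C 10.65, D 7.21, B 3.36, A 3.07
take E (4 @ 217); take C (23 @ 245); take D (19 @ 137); take B (11 @ 37); take 3/28 of A → 9.21. Capacity used 60/60.
Total value = 645.21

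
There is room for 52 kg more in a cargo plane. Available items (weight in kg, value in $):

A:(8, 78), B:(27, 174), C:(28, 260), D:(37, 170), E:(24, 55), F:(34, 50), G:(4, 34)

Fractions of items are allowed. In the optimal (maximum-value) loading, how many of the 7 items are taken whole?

3

Ratios (sorted): A 9.75, C 9.29, G 8.50, B 6.44, D 4.59, E 2.29, F 1.47
take A (8 @ 78); take C (28 @ 260); take G (4 @ 34); take 12/27 of B → 77.33. Capacity used 52/52.
3 item(s) taken whole; one partial (take 12/27 of B).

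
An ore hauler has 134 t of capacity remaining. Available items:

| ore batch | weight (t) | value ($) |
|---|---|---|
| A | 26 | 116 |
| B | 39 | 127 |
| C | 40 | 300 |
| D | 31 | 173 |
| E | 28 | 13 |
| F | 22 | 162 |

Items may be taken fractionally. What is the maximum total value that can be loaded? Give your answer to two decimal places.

799.85

Sort by value per unit weight and fill in that order.
Order: C (300/40=7.50) > F (162/22=7.36) > D (173/31=5.58) > A (116/26=4.46) > B (127/39=3.26) > E (13/28=0.46)
Fill: take C (40 @ 300) → take F (22 @ 162) → take D (31 @ 173) → take A (26 @ 116) → take 15/39 of B → 48.85; 134/134 used.
Total value = 799.85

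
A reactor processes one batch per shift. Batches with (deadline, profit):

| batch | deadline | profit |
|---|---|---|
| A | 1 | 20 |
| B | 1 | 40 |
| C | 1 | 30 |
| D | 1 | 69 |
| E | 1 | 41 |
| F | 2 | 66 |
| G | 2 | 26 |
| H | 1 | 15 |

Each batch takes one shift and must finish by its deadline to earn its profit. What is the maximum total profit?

By profit: D(d1,69), F(d2,66), E(d1,41), B(d1,40), C(d1,30), G(d2,26), A(d1,20), H(d1,15)
D→slot 1; F→slot 2; E skipped; B skipped; C skipped; G skipped; A skipped; H skipped.
Profit = 69 + 66 = 135

135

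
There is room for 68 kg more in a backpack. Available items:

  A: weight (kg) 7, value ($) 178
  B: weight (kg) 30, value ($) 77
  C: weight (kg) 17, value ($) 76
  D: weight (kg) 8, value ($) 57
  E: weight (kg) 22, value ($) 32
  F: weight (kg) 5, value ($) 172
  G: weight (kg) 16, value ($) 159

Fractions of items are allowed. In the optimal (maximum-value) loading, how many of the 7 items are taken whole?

5

Sort by value per unit weight and fill in that order.
Order: F (172/5=34.40) > A (178/7=25.43) > G (159/16=9.94) > D (57/8=7.12) > C (76/17=4.47) > B (77/30=2.57) > E (32/22=1.45)
Fill: take F (5 @ 172) → take A (7 @ 178) → take G (16 @ 159) → take D (8 @ 57) → take C (17 @ 76) → take 15/30 of B → 38.50; 68/68 used.
5 item(s) taken whole; one partial (take 15/30 of B).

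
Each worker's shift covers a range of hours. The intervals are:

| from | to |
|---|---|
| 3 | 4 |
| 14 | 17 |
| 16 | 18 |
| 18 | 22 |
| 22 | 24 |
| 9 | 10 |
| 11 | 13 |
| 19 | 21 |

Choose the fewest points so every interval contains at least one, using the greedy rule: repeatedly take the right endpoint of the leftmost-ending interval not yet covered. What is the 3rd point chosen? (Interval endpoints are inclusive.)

13

Sort by right endpoint; whenever an interval is uncovered, place a point at its right end.
By right end: [3,4]  [9,10]  [11,13]  [14,17]  [16,18]  [19,21]  [18,22]  [22,24]
[3,4] uncovered → point at 4; [9,10] uncovered → point at 10; [11,13] uncovered → point at 13; [14,17] uncovered → point at 17; [19,21] uncovered → point at 21; [22,24] uncovered → point at 24.
Points: 4, 10, 13, 17, 21, 24 (6 total).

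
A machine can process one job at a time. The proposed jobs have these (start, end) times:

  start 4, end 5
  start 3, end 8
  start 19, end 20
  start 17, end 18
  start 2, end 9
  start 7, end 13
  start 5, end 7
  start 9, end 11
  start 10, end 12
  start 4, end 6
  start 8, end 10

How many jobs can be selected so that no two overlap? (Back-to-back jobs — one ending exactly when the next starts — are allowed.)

6

By end time: (4,5), (4,6), (5,7), (3,8), (2,9), (8,10), (9,11), (10,12), (7,13), (17,18), (19,20).
Pick (4,5); next start ≥ 5 → (5,7); next start ≥ 7 → (8,10); next start ≥ 10 → (10,12); next start ≥ 12 → (17,18); next start ≥ 18 → (19,20).
Selected 6 jobs.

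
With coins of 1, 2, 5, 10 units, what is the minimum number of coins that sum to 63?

63 = 6×10 + 1×2 + 1×1
Total coins = 6 + 1 + 1 = 8

8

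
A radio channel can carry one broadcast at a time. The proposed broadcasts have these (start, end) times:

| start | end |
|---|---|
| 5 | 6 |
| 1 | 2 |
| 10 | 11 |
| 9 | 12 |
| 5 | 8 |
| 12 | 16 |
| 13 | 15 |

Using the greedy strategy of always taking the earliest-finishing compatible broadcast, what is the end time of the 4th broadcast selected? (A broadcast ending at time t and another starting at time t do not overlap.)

15

By end time: (1,2), (5,6), (5,8), (10,11), (9,12), (13,15), (12,16).
Pick (1,2); next start ≥ 2 → (5,6); next start ≥ 6 → (10,11); next start ≥ 11 → (13,15).
Selected: (1,2) (5,6) (10,11) (13,15)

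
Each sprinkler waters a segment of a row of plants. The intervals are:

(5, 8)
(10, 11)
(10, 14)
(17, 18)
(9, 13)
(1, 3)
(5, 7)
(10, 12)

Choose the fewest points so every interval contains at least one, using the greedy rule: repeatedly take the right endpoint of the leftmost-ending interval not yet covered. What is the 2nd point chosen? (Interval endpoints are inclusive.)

By right end: [1,3]  [5,7]  [5,8]  [10,11]  [10,12]  [9,13]  [10,14]  [17,18]
[1,3] uncovered → point at 3; [5,7] uncovered → point at 7; [10,11] uncovered → point at 11; [17,18] uncovered → point at 18.
Points: 3, 7, 11, 18 (4 total).

7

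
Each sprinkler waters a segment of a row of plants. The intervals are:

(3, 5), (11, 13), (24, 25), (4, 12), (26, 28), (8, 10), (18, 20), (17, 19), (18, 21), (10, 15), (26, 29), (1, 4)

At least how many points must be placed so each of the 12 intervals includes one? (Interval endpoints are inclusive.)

6

Process intervals by earliest right end; each time one isn't hit yet, stab at its right endpoint.
Sorted: [1,4] [3,5] [8,10] [4,12] [11,13] [10,15] [17,19] [18,20] [18,21] [24,25] [26,28] [26,29]
{[1,4],[3,5]} hit by 4; {[8,10],[4,12]} hit by 10; {[11,13],[10,15]} hit by 13; {[17,19],[18,20],[18,21]} hit by 19; {[24,25]} hit by 25; {[26,28],[26,29]} hit by 28.
Points: 4, 10, 13, 19, 25, 28 (6 total).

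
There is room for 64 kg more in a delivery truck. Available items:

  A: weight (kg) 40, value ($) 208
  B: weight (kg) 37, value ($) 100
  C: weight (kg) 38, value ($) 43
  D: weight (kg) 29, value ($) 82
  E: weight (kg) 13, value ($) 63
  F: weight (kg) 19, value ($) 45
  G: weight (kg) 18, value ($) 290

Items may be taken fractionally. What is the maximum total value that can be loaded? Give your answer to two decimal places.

527.08

Sort by value per unit weight and fill in that order.
Order: G (290/18=16.11) > A (208/40=5.20) > E (63/13=4.85) > D (82/29=2.83) > B (100/37=2.70) > F (45/19=2.37) > C (43/38=1.13)
Fill: take G (18 @ 290) → take A (40 @ 208) → take 6/13 of E → 29.08; 64/64 used.
Total value = 527.08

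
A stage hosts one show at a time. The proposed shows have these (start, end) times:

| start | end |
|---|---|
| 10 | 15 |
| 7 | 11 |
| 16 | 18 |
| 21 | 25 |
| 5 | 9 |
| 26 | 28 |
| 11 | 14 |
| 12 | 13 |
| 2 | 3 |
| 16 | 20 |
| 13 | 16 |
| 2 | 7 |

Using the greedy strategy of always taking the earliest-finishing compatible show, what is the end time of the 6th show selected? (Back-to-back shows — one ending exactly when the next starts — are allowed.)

Sorted by end: (2,3)  (2,7)  (5,9)  (7,11)  (12,13)  (11,14)  (10,15)  (13,16)  (16,18)  (16,20)  (21,25)  (26,28)
take (2,3); take (5,9); skip (7,11); take (12,13); skip (10,15); take (13,16); take (16,18); take (21,25); take (26,28).
Selected: (2,3) (5,9) (12,13) (13,16) (16,18) (21,25) (26,28)

25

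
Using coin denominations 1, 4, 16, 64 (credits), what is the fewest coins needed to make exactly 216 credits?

216 = 3×64 + 1×16 + 2×4
Total coins = 3 + 1 + 2 = 6

6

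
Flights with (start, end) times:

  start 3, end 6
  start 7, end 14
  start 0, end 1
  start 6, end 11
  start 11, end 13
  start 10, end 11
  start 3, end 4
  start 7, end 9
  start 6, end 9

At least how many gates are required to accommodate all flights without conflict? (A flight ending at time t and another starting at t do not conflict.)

Count concurrent intervals with a sweep; the peak is the room count.
Events (time:±→running): 0:+→1 1:-→0 3:+→1 3:+→2 4:-→1 6:-→0 6:+→1 6:+→2 7:+→3 7:+→4 … peak 4.

4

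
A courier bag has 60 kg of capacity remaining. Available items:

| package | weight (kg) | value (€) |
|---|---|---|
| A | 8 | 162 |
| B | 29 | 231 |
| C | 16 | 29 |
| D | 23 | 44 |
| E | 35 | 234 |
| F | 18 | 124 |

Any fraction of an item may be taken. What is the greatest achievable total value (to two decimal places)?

550.43

Sort by value per unit weight and fill in that order.
Ratios (sorted): A 20.25, B 7.97, F 6.89, E 6.69, D 1.91, C 1.81
take A (8 @ 162); take B (29 @ 231); take F (18 @ 124); take 5/35 of E → 33.43. Capacity used 60/60.
Total value = 550.43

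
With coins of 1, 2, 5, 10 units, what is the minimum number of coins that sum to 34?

5

Use the largest denomination that fits, subtract, and repeat.
34 − 3×10→4 − 2×2→0
Total coins = 3 + 2 = 5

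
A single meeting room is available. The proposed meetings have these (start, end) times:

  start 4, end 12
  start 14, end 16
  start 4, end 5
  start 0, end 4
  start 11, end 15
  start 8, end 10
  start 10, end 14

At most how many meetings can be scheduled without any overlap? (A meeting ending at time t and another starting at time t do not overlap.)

Order by finish time; keep every interval that doesn't clash with the previous kept one.
By end time: (0,4), (4,5), (8,10), (4,12), (10,14), (11,15), (14,16).
Pick (0,4); next start ≥ 4 → (4,5); next start ≥ 5 → (8,10); next start ≥ 10 → (10,14); next start ≥ 14 → (14,16).
Selected 5 meetings.

5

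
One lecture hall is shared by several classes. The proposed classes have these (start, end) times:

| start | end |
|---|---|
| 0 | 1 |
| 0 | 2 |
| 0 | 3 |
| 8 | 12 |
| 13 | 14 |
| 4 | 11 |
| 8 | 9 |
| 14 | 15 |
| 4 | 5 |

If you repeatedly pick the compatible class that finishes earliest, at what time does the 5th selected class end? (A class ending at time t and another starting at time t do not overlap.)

15

Order by finish time; keep every interval that doesn't clash with the previous kept one.
Sorted by end: (0,1)  (0,2)  (0,3)  (4,5)  (8,9)  (4,11)  (8,12)  (13,14)  (14,15)
take (0,1); skip (0,3); take (4,5); take (8,9); take (13,14); take (14,15).
Selected: (0,1) (4,5) (8,9) (13,14) (14,15)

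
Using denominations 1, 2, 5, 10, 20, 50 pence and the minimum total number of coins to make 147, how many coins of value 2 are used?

Greedy: take as many of the largest coin as possible, then repeat with the remainder.
147 − 2×50→47 − 2×20→7 − 1×5→2 − 1×2→0
Count of 2: 1

1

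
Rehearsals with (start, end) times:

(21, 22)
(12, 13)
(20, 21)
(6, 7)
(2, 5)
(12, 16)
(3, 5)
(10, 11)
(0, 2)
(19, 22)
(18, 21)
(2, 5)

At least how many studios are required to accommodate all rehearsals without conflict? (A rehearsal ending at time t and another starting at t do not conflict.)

3

Count concurrent intervals with a sweep; the peak is the room count.
Events (time:±→running): 0:+→1 2:-→0 2:+→1 2:+→2 3:+→3 … peak 3.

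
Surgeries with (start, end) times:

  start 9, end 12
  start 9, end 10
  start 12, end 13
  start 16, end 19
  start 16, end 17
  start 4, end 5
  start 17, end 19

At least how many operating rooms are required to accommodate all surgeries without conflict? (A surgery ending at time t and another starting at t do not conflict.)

Count concurrent intervals with a sweep; the peak is the room count.
starts: [4, 9, 9, 12, 16, 16, 17]
ends:   [5, 10, 12, 13, 17, 19, 19]
s4→1 e5→0 s9→1 s9→2  — peak 2.

2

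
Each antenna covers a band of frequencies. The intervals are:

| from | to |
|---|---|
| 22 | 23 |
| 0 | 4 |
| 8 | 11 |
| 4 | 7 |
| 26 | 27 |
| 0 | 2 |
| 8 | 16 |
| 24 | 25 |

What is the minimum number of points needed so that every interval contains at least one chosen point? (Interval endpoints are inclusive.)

Sort by right endpoint; whenever an interval is uncovered, place a point at its right end.
By right end: [0,2]  [0,4]  [4,7]  [8,11]  [8,16]  [22,23]  [24,25]  [26,27]
[0,2] uncovered → point at 2; [4,7] uncovered → point at 7; [8,11] uncovered → point at 11; [22,23] uncovered → point at 23; [24,25] uncovered → point at 25; [26,27] uncovered → point at 27.
Points: 2, 7, 11, 23, 25, 27 (6 total).

6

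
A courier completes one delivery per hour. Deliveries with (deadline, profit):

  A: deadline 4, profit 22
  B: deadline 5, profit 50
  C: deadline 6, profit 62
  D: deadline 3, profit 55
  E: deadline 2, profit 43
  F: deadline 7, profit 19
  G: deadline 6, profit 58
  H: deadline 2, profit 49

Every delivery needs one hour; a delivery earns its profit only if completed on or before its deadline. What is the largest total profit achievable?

336

By profit: C(d6,62), G(d6,58), D(d3,55), B(d5,50), H(d2,49), E(d2,43), A(d4,22), F(d7,19)
C→slot 6; G→slot 5; D→slot 3; B→slot 4; H→slot 2; E→slot 1; A skipped; F→slot 7.
Profit = 43 + 49 + 55 + 50 + 58 + 62 + 19 = 336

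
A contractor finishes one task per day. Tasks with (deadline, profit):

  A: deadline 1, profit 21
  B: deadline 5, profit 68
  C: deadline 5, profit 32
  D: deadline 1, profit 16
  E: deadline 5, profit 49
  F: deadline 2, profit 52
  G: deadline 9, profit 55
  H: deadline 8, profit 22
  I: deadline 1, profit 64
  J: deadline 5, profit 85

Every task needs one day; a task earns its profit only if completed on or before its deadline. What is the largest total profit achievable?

395

Profit order: J=85 B=68 I=64 G=55 F=52 E=49 C=32 H=22 A=21 D=16
Assign: J→slot 5, B→slot 4, I→slot 1, G→slot 9, F→slot 2, E→slot 3, C skipped, H→slot 8, A skipped, D skipped.
Slots: [1:I] [2:F] [3:E] [4:B] [5:J] [8:H] [9:G]
Profit = 64 + 52 + 49 + 68 + 85 + 22 + 55 = 395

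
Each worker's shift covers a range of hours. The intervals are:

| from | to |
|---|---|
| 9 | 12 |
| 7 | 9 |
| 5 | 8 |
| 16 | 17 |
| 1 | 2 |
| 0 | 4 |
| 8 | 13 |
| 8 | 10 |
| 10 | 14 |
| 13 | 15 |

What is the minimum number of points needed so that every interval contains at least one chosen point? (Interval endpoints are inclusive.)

5

Sorted: [1,2] [0,4] [5,8] [7,9] [8,10] [9,12] [8,13] [10,14] [13,15] [16,17]
{[1,2],[0,4]} hit by 2; {[5,8],[7,9],[8,10]} hit by 8; {[9,12],[8,13],[10,14]} hit by 12; {[13,15]} hit by 15; {[16,17]} hit by 17.
Points: 2, 8, 12, 15, 17 (5 total).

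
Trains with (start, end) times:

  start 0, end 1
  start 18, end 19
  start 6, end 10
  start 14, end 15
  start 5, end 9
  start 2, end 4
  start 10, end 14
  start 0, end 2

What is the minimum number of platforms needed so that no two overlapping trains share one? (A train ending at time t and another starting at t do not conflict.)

2

Events (time:±→running): 0:+→1 0:+→2 … peak 2.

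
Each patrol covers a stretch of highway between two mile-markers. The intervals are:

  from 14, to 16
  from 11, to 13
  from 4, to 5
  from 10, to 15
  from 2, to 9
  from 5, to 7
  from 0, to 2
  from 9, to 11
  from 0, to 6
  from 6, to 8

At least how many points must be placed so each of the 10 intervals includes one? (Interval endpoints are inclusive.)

5

Process intervals by earliest right end; each time one isn't hit yet, stab at its right endpoint.
Sorted: [0,2] [4,5] [0,6] [5,7] [6,8] [2,9] [9,11] [11,13] [10,15] [14,16]
{[0,2]} hit by 2; {[4,5],[0,6],[5,7]} hit by 5; {[6,8],[2,9]} hit by 8; {[9,11],[11,13],[10,15]} hit by 11; {[14,16]} hit by 16.
Points: 2, 5, 8, 11, 16 (5 total).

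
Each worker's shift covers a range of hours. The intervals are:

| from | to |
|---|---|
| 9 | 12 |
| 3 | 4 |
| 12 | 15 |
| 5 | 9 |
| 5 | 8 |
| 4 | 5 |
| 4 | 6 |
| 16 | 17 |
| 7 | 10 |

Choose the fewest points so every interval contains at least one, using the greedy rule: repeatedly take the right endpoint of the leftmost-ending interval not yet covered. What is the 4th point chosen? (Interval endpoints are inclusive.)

Process intervals by earliest right end; each time one isn't hit yet, stab at its right endpoint.
Sorted: [3,4] [4,5] [4,6] [5,8] [5,9] [7,10] [9,12] [12,15] [16,17]
{[3,4],[4,5],[4,6]} hit by 4; {[5,8],[5,9],[7,10]} hit by 8; {[9,12],[12,15]} hit by 12; {[16,17]} hit by 17.
Points: 4, 8, 12, 17 (4 total).

17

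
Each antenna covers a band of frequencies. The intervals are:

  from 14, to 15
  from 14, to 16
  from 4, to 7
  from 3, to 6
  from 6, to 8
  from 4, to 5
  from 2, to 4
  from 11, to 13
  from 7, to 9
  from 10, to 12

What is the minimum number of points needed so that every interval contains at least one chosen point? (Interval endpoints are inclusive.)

4

Sort by right endpoint; whenever an interval is uncovered, place a point at its right end.
Sorted: [2,4] [4,5] [3,6] [4,7] [6,8] [7,9] [10,12] [11,13] [14,15] [14,16]
{[2,4],[4,5],[3,6],[4,7]} hit by 4; {[6,8],[7,9]} hit by 8; {[10,12],[11,13]} hit by 12; {[14,15],[14,16]} hit by 15.
Points: 4, 8, 12, 15 (4 total).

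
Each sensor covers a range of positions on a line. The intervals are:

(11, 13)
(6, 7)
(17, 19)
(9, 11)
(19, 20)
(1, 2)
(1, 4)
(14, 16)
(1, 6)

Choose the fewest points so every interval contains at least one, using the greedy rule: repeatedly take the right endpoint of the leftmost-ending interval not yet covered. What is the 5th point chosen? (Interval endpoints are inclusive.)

Process intervals by earliest right end; each time one isn't hit yet, stab at its right endpoint.
By right end: [1,2]  [1,4]  [1,6]  [6,7]  [9,11]  [11,13]  [14,16]  [17,19]  [19,20]
[1,2] uncovered → point at 2; [6,7] uncovered → point at 7; [9,11] uncovered → point at 11; [14,16] uncovered → point at 16; [17,19] uncovered → point at 19.
Points: 2, 7, 11, 16, 19 (5 total).

19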